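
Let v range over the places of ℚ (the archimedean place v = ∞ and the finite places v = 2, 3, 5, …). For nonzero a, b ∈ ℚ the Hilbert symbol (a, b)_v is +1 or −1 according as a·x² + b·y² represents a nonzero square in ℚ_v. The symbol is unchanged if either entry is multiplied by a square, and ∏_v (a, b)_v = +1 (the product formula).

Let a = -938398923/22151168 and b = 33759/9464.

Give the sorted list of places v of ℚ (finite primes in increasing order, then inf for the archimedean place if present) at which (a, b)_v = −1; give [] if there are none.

[2, 31]

Mod squares: a ≡ -4774, b ≡ 434. Check v ∈ {∞, 2, 3, 7, 11, 13, 19, 31}.
v=7: a=7^1·(≡1), b=7^-1·(≡5) mod 7; (1|7)=+1, (5|7)=-1; (−1)^{1·-1·3}·(+1)^-1·(-1)^1 = +1.
v=19: a=19^2·(≡15), b=19^0·(≡17) mod 19; (15|19)=-1, (17|19)=+1; (−1)^{2·0·9}·(-1)^0·(+1)^2 = +1.
v=13: a=13^-2·(≡1), b=13^-2·(≡6) mod 13; (1|13)=+1, (6|13)=-1; (−1)^{-2·-2·6}·(+1)^-2·(-1)^-2 = +1.
v=2: v_2(a)=-17, v_2(b)=-3; units ≡ 5, 1 (mod 8); ε·ε+αω+βω = 0·0+-17·0+-3·1 ≡ 1  ⇒  (a,b)_2 = -1.
v=∞: -4774 < 0 and 434 > 0  ⇒  (a,b)_∞ = +1.
v=11: a=11^3·(≡2), b=11^2·(≡1) mod 11; (2|11)=-1, (1|11)=+1; (−1)^{3·2·5}·(-1)^2·(+1)^3 = +1.
v=31: a=31^1·(≡14), b=31^1·(≡28) mod 31; (14|31)=+1, (28|31)=+1; (−1)^{1·1·15}·(+1)^1·(+1)^1 = -1.
v=3: a=3^2·(≡2), b=3^2·(≡2) mod 3; (2|3)=-1, (2|3)=-1; (−1)^{2·2·1}·(-1)^2·(-1)^2 = +1.
|Ram(-4774, 434)| = 2, even; anisotropic at {2, 31}.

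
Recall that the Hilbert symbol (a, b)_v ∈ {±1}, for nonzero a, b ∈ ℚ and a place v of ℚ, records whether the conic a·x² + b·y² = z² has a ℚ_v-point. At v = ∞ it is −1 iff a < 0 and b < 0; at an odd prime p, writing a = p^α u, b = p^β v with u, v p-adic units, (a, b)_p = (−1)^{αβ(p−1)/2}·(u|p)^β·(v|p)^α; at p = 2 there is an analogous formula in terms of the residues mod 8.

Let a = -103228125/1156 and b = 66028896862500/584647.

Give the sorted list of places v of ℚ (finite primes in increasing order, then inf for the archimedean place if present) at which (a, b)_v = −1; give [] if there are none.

[2, 3, 11, 13]

(a, b) ≡ (-1365, 15015) mod (ℚ^×)²; places V = {2, 3, 5, 7, 11, 13, 17, 29, ∞}.
(a,b)_13: α=1, u≡4; β=1, v≡8 (mod 13); (4|13)=+1, (8|13)=-1; sign (−1)^0·+1^1·-1^1 = -1.
(a,b)_17: α=-2, u≡10; β=-4, v≡4 (mod 17); (10|17)=-1, (4|17)=+1; sign (−1)^0·-1^-4·+1^-2 = +1.
(a,b)_11: α=2, u≡2; β=5, v≡4 (mod 11); (2|11)=-1, (4|11)=+1; sign (−1)^0·-1^5·+1^2 = -1.
(a,b)_7: α=1, u≡4; β=-1, v≡3 (mod 7); (4|7)=+1, (3|7)=-1; sign (−1)^1·+1^-1·-1^1 = +1.
(a,b)_∞: sgn(-1365)=−, sgn(15015)=+, so +1.
(a,b)_5: α=5, u≡2; β=5, v≡3 (mod 5); (2|5)=-1, (3|5)=-1; sign (−1)^0·-1^5·-1^5 = +1.
(a,b)_2: α=-2, β=2; u≡3, v≡7 (mod 8); ε(u)ε(v)=1·1, αω(v)=-2·0, βω(u)=2·1; sum ≡ 1  ⇒  -1.
(a,b)_3: α=1, u≡1; β=1, v≡1 (mod 3); (1|3)=+1, (1|3)=+1; sign (−1)^1·+1^1·+1^1 = -1.
(a,b)_29: α=0, u≡11; β=2, v≡20 (mod 29); (11|29)=-1, (20|29)=+1; sign (−1)^0·-1^2·+1^0 = +1.
|Ram(-1365, 15015)| = 4, even; anisotropic at {2, 3, 11, 13}.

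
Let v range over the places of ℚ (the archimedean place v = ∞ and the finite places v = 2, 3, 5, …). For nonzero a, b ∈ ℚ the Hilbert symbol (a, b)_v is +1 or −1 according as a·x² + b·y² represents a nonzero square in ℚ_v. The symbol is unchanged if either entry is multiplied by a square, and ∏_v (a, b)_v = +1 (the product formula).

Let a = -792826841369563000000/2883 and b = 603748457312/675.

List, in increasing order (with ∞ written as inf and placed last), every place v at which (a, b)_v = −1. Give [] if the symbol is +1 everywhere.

[3, 7, 11, 13]

Mod squares: a ≡ -561, b ≡ 546. Check v ∈ {∞, 2, 3, 5, 7, 11, 13, 17, 31}.
v=2: v_2(a)=6, v_2(b)=5; units ≡ 7, 1 (mod 8); ε·ε+αω+βω = 1·0+6·0+5·0 ≡ 0  ⇒  (a,b)_2 = +1.
v=13: a=13^2·(≡2), b=13^1·(≡3) mod 13; (2|13)=-1, (3|13)=+1; (−1)^{2·1·6}·(-1)^1·(+1)^2 = -1.
v=3: a=3^-1·(≡2), b=3^-3·(≡2) mod 3; (2|3)=-1, (2|3)=-1; (−1)^{-1·-3·1}·(-1)^-3·(-1)^-1 = -1.
v=∞: -561 < 0 and 546 > 0  ⇒  (a,b)_∞ = +1.
v=17: a=17^3·(≡15), b=17^2·(≡8) mod 17; (15|17)=+1, (8|17)=+1; (−1)^{3·2·8}·(+1)^2·(+1)^3 = +1.
v=7: a=7^2·(≡3), b=7^3·(≡1) mod 7; (3|7)=-1, (1|7)=+1; (−1)^{2·3·3}·(-1)^3·(+1)^2 = -1.
v=31: a=31^-2·(≡7), b=31^0·(≡20) mod 31; (7|31)=+1, (20|31)=+1; (−1)^{-2·0·15}·(+1)^0·(+1)^-2 = +1.
v=5: a=5^6·(≡1), b=5^-2·(≡1) mod 5; (1|5)=+1, (1|5)=+1; (−1)^{6·-2·2}·(+1)^-2·(+1)^6 = +1.
v=11: a=11^7·(≡3), b=11^4·(≡8) mod 11; (3|11)=+1, (8|11)=-1; (−1)^{7·4·5}·(+1)^4·(-1)^7 = -1.
Ram(-561, 546) = {3, 7, 11, 13}; no ℚ_3-point on the conic.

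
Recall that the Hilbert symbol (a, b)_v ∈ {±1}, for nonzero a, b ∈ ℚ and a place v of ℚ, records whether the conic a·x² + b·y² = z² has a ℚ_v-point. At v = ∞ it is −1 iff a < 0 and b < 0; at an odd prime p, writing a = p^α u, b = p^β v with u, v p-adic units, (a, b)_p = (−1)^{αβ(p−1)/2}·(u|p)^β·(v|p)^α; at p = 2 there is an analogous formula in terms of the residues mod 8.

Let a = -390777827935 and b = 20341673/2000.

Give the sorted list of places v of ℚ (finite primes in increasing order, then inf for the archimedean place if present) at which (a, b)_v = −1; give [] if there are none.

(a, b) ≡ (-1607815, 840565) mod (ℚ^×)²; places V = {2, 5, 11, 17, 23, 29, 31, 41, ∞}.
(a,b)_29: α=2, u≡26; β=1, v≡15 (mod 29); (26|29)=-1, (15|29)=-1; sign (−1)^0·-1^1·-1^2 = -1.
(a,b)_17: α=2, u≡3; β=1, v≡13 (mod 17); (3|17)=-1, (13|17)=+1; sign (−1)^0·-1^1·+1^2 = -1.
(a,b)_∞: sgn(-1607815)=−, sgn(840565)=+, so +1.
(a,b)_5: α=1, u≡3; β=-3, v≡3 (mod 5); (3|5)=-1, (3|5)=-1; sign (−1)^0·-1^-3·-1^1 = +1.
(a,b)_31: α=1, u≡13; β=1, v≡12 (mod 31); (13|31)=-1, (12|31)=-1; sign (−1)^1·-1^1·-1^1 = -1.
(a,b)_11: α=1, u≡1; β=3, v≡9 (mod 11); (1|11)=+1, (9|11)=+1; sign (−1)^1·+1^3·+1^1 = -1.
(a,b)_41: α=1, u≡22; β=0, v≡12 (mod 41); (22|41)=-1, (12|41)=-1; sign (−1)^0·-1^0·-1^1 = -1.
(a,b)_23: α=1, u≡5; β=0, v≡10 (mod 23); (5|23)=-1, (10|23)=-1; sign (−1)^0·-1^0·-1^1 = -1.
(a,b)_2: α=0, β=-4; u≡1, v≡5 (mod 8); ε(u)ε(v)=0·0, αω(v)=0·1, βω(u)=-4·0; sum ≡ 0  ⇒  +1.
|Ram(-1607815, 840565)| = 6, even; anisotropic at {11, 17, 23, 29, 31, 41}.

[11, 17, 23, 29, 31, 41]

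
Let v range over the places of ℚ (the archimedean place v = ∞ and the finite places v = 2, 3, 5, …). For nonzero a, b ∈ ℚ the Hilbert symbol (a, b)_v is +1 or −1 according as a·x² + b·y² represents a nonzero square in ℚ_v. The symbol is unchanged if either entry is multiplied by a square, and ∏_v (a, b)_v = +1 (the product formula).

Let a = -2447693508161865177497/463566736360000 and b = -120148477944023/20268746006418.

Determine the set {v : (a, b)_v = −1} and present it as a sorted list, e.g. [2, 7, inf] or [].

[17, 29, 43, inf]

(a, b) ≡ (-17, -2494) mod (ℚ^×)²; places V = {2, 3, 5, 7, 13, 17, 19, 23, 29, 31, 43, ∞}.
(a,b)_17: α=3, u≡4; β=2, v≡14 (mod 17); (4|17)=+1, (14|17)=-1; sign (−1)^0·+1^2·-1^3 = -1.
(a,b)_31: α=6, u≡7; β=4, v≡13 (mod 31); (7|31)=+1, (13|31)=-1; sign (−1)^0·+1^4·-1^6 = +1.
(a,b)_∞: sgn(-17)=−, sgn(-2494)=−, so -1.
(a,b)_3: α=0, u≡1; β=-4, v≡2 (mod 3); (1|3)=+1, (2|3)=-1; sign (−1)^0·+1^-4·-1^0 = +1.
(a,b)_29: α=2, u≡21; β=1, v≡9 (mod 29); (21|29)=-1, (9|29)=+1; sign (−1)^0·-1^1·+1^2 = -1.
(a,b)_2: α=-6, β=-1; u≡7, v≡1 (mod 8); ε(u)ε(v)=1·0, αω(v)=-6·0, βω(u)=-1·0; sum ≡ 0  ⇒  +1.
(a,b)_43: α=2, u≡39; β=1, v≡18 (mod 43); (39|43)=-1, (18|43)=-1; sign (−1)^0·-1^1·-1^2 = -1.
(a,b)_23: α=0, u≡18; β=-2, v≡2 (mod 23); (18|23)=+1, (2|23)=+1; sign (−1)^0·+1^-2·+1^0 = +1.
(a,b)_5: α=-4, u≡3; β=0, v≡4 (mod 5); (3|5)=-1, (4|5)=+1; sign (−1)^0·-1^0·+1^-4 = +1.
(a,b)_19: α=2, u≡10; β=2, v≡13 (mod 19); (10|19)=-1, (13|19)=-1; sign (−1)^0·-1^2·-1^2 = +1.
(a,b)_7: α=-4, u≡2; β=-2, v≡6 (mod 7); (2|7)=+1, (6|7)=-1; sign (−1)^0·+1^-2·-1^-4 = +1.
(a,b)_13: α=-6, u≡4; β=-6, v≡8 (mod 13); (4|13)=+1, (8|13)=-1; sign (−1)^0·+1^-6·-1^-6 = +1.
(-17, -2494 / ℚ) ramifies at {17, 29, 43, ∞}: a division algebra.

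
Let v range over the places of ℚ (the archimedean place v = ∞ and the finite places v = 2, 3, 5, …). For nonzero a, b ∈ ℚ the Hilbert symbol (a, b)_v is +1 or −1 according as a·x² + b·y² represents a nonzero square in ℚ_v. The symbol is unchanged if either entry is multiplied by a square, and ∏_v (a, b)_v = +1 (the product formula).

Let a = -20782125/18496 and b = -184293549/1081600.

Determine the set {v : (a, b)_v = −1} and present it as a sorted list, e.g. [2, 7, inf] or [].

(a, b) ≡ (-1885, -4301) mod (ℚ^×)²; places V = {2, 3, 5, 7, 11, 13, 17, 23, 29, ∞}.
(a,b)_17: α=-2, u≡4; β=1, v≡2 (mod 17); (4|17)=+1, (2|17)=+1; sign (−1)^0·+1^1·+1^-2 = +1.
(a,b)_29: α=1, u≡1; β=0, v≡20 (mod 29); (1|29)=+1, (20|29)=+1; sign (−1)^0·+1^0·+1^1 = +1.
(a,b)_2: α=-6, β=-8; u≡3, v≡3 (mod 8); ε(u)ε(v)=1·1, αω(v)=-6·1, βω(u)=-8·1; sum ≡ 1  ⇒  -1.
(a,b)_5: α=3, u≡3; β=-2, v≡4 (mod 5); (3|5)=-1, (4|5)=+1; sign (−1)^0·-1^-2·+1^3 = +1.
(a,b)_23: α=0, u≡2; β=3, v≡5 (mod 23); (2|23)=+1, (5|23)=-1; sign (−1)^0·+1^3·-1^0 = +1.
(a,b)_13: α=1, u≡5; β=-2, v≡7 (mod 13); (5|13)=-1, (7|13)=-1; sign (−1)^0·-1^-2·-1^1 = -1.
(a,b)_11: α=0, u≡2; β=1, v≡3 (mod 11); (2|11)=-1, (3|11)=+1; sign (−1)^0·-1^1·+1^0 = -1.
(a,b)_∞: sgn(-1885)=−, sgn(-4301)=−, so -1.
(a,b)_3: α=2, u≡2; β=4, v≡1 (mod 3); (2|3)=-1, (1|3)=+1; sign (−1)^0·-1^4·+1^2 = +1.
(a,b)_7: α=2, u≡6; β=0, v≡4 (mod 7); (6|7)=-1, (4|7)=+1; sign (−1)^0·-1^0·+1^2 = +1.
Ram(-1885, -4301) = {2, 11, 13, ∞}; no ℚ_2-point on the conic.

[2, 11, 13, inf]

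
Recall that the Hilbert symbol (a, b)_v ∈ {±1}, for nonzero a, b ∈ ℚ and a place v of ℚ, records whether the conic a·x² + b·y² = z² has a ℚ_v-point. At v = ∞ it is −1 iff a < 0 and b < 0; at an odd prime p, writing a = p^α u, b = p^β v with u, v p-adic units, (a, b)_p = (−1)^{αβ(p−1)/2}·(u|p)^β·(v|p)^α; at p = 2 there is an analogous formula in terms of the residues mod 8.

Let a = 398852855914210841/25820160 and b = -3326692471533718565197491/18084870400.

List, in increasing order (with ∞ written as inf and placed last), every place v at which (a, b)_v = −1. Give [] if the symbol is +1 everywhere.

(a, b) ≡ (96745935, -7579) mod (ℚ^×)²; places V = {2, 3, 5, 11, 13, 23, 37, 41, 47, 53, ∞}.
(a,b)_47: α=2, u≡6; β=2, v≡44 (mod 47); (6|47)=+1, (44|47)=-1; sign (−1)^0·+1^2·-1^2 = +1.
(a,b)_3: α=-1, u≡1; β=4, v≡2 (mod 3); (1|3)=+1, (2|3)=-1; sign (−1)^0·+1^4·-1^-1 = -1.
(a,b)_∞: sgn(96745935)=+, sgn(-7579)=−, so +1.
(a,b)_41: α=-2, u≡39; β=-4, v≡27 (mod 41); (39|41)=+1, (27|41)=-1; sign (−1)^0·+1^-4·-1^-2 = +1.
(a,b)_37: α=3, u≡35; β=4, v≡2 (mod 37); (35|37)=-1, (2|37)=-1; sign (−1)^0·-1^4·-1^3 = -1.
(a,b)_5: α=-1, u≡3; β=-2, v≡4 (mod 5); (3|5)=-1, (4|5)=+1; sign (−1)^0·-1^-2·+1^-1 = +1.
(a,b)_13: α=3, u≡5; β=3, v≡5 (mod 13); (5|13)=-1, (5|13)=-1; sign (−1)^0·-1^3·-1^3 = +1.
(a,b)_23: α=1, u≡2; β=2, v≡5 (mod 23); (2|23)=+1, (5|23)=-1; sign (−1)^0·+1^2·-1^1 = -1.
(a,b)_53: α=1, u≡23; β=1, v≡47 (mod 53); (23|53)=-1, (47|53)=+1; sign (−1)^0·-1^1·+1^1 = -1.
(a,b)_11: α=3, u≡8; β=5, v≡4 (mod 11); (8|11)=-1, (4|11)=+1; sign (−1)^1·-1^5·+1^3 = +1.
(a,b)_2: α=-10, β=-8; u≡7, v≡5 (mod 8); ε(u)ε(v)=1·0, αω(v)=-10·1, βω(u)=-8·0; sum ≡ 0  ⇒  +1.
Ram(96745935, -7579) = {3, 23, 37, 53}; no ℚ_3-point on the conic.

[3, 23, 37, 53]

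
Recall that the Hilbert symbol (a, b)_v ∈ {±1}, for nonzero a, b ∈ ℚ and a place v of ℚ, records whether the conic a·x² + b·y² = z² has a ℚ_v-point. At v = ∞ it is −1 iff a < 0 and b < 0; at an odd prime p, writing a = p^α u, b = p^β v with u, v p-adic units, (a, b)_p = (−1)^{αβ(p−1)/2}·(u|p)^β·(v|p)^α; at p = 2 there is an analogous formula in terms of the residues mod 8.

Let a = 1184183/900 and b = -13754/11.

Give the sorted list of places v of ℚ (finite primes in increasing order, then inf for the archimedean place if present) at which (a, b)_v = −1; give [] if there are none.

Mod squares: a ≡ 143, b ≡ -286. Check v ∈ {∞, 2, 3, 5, 7, 11, 13, 23}.
v=3: a=3^-2·(≡2), b=3^0·(≡2) mod 3; (2|3)=-1, (2|3)=-1; (−1)^{-2·0·1}·(-1)^0·(-1)^-2 = +1.
v=23: a=23^0·(≡17), b=23^2·(≡6) mod 23; (17|23)=-1, (6|23)=+1; (−1)^{0·2·11}·(-1)^2·(+1)^0 = +1.
v=7: a=7^2·(≡6), b=7^0·(≡2) mod 7; (6|7)=-1, (2|7)=+1; (−1)^{2·0·3}·(-1)^0·(+1)^2 = +1.
v=11: a=11^1·(≡2), b=11^-1·(≡7) mod 11; (2|11)=-1, (7|11)=-1; (−1)^{1·-1·5}·(-1)^-1·(-1)^1 = -1.
v=5: a=5^-2·(≡3), b=5^0·(≡1) mod 5; (3|5)=-1, (1|5)=+1; (−1)^{-2·0·2}·(-1)^0·(+1)^-2 = +1.
v=2: v_2(a)=-2, v_2(b)=1; units ≡ 7, 1 (mod 8); ε·ε+αω+βω = 1·0+-2·0+1·0 ≡ 0  ⇒  (a,b)_2 = +1.
v=13: a=13^3·(≡2), b=13^1·(≡9) mod 13; (2|13)=-1, (9|13)=+1; (−1)^{3·1·6}·(-1)^1·(+1)^3 = -1.
v=∞: 143 > 0 and -286 < 0  ⇒  (a,b)_∞ = +1.
(143, -286 / ℚ) ramifies at {11, 13}: a division algebra.

[11, 13]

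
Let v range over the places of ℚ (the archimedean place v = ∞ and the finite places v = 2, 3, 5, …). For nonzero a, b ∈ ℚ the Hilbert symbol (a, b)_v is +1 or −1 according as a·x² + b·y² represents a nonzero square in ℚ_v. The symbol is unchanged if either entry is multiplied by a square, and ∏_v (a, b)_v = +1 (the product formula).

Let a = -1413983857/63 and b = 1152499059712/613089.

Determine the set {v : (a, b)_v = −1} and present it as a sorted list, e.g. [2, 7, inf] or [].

[11, 13]

(a, b) ≡ (-676039, 323323) mod (ℚ^×)²; places V = {2, 3, 7, 11, 13, 17, 19, 23, 29, 59, ∞}.
(a,b)_∞: sgn(-676039)=−, sgn(323323)=+, so +1.
(a,b)_19: α=1, u≡7; β=1, v≡13 (mod 19); (7|19)=+1, (13|19)=-1; sign (−1)^1·+1^1·-1^1 = +1.
(a,b)_29: α=0, u≡23; β=-2, v≡19 (mod 29); (23|29)=+1, (19|29)=-1; sign (−1)^0·+1^-2·-1^0 = +1.
(a,b)_23: α=1, u≡9; β=0, v≡2 (mod 23); (9|23)=+1, (2|23)=+1; sign (−1)^0·+1^0·+1^1 = +1.
(a,b)_3: α=-2, u≡2; β=-6, v≡1 (mod 3); (2|3)=-1, (1|3)=+1; sign (−1)^0·-1^-6·+1^-2 = +1.
(a,b)_59: α=0, u≡43; β=2, v≡12 (mod 59); (43|59)=-1, (12|59)=+1; sign (−1)^0·-1^2·+1^0 = +1.
(a,b)_7: α=-1, u≡4; β=1, v≡5 (mod 7); (4|7)=+1, (5|7)=-1; sign (−1)^1·+1^1·-1^-1 = +1.
(a,b)_13: α=1, u≡9; β=1, v≡2 (mod 13); (9|13)=+1, (2|13)=-1; sign (−1)^0·+1^1·-1^1 = -1.
(a,b)_17: α=1, u≡16; β=1, v≡13 (mod 17); (16|17)=+1, (13|17)=+1; sign (−1)^0·+1^1·+1^1 = +1.
(a,b)_11: α=4, u≡10; β=1, v≡4 (mod 11); (10|11)=-1, (4|11)=+1; sign (−1)^0·-1^1·+1^4 = -1.
(a,b)_2: α=0, β=10; u≡1, v≡3 (mod 8); ε(u)ε(v)=0·1, αω(v)=0·1, βω(u)=10·0; sum ≡ 0  ⇒  +1.
(-676039, 323323 / ℚ) ramifies at {11, 13}: a division algebra.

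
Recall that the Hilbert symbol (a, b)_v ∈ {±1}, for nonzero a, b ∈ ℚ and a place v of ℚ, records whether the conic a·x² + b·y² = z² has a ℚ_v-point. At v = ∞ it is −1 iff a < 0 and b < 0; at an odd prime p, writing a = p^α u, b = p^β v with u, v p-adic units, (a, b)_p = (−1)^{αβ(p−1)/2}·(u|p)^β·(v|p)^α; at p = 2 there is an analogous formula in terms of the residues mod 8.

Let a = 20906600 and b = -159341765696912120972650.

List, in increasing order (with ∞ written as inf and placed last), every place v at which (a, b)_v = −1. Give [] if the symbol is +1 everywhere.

Mod squares: a ≡ 209066, b ≡ -1866634. Check v ∈ {∞, 2, 5, 7, 11, 13, 17, 23, 31, 43}.
v=11: a=11^1·(≡9), b=11^3·(≡3) mod 11; (9|11)=+1, (3|11)=+1; (−1)^{1·3·5}·(+1)^3·(+1)^1 = -1.
v=23: a=23^0·(≡14), b=23^1·(≡9) mod 23; (14|23)=-1, (9|23)=+1; (−1)^{0·1·11}·(-1)^1·(+1)^0 = -1.
v=5: a=5^2·(≡4), b=5^2·(≡4) mod 5; (4|5)=+1, (4|5)=+1; (−1)^{2·2·2}·(+1)^2·(+1)^2 = +1.
v=∞: 209066 > 0 and -1866634 < 0  ⇒  (a,b)_∞ = +1.
v=2: v_2(a)=3, v_2(b)=1; units ≡ 5, 3 (mod 8); ε·ε+αω+βω = 0·1+3·1+1·1 ≡ 0  ⇒  (a,b)_2 = +1.
v=31: a=31^0·(≡14), b=31^1·(≡10) mod 31; (14|31)=+1, (10|31)=+1; (−1)^{0·1·15}·(+1)^1·(+1)^0 = +1.
v=17: a=17^1·(≡3), b=17^3·(≡1) mod 17; (3|17)=-1, (1|17)=+1; (−1)^{1·3·8}·(-1)^3·(+1)^1 = -1.
v=7: a=7^0·(≡1), b=7^1·(≡6) mod 7; (1|7)=+1, (6|7)=-1; (−1)^{0·1·3}·(+1)^1·(-1)^0 = +1.
v=43: a=43^1·(≡42), b=43^4·(≡30) mod 43; (42|43)=-1, (30|43)=-1; (−1)^{1·4·21}·(-1)^4·(-1)^1 = -1.
v=13: a=13^1·(≡9), b=13^4·(≡12) mod 13; (9|13)=+1, (12|13)=+1; (−1)^{1·4·6}·(+1)^4·(+1)^1 = +1.
|Ram(209066, -1866634)| = 4, even; anisotropic at {11, 17, 23, 43}.

[11, 17, 23, 43]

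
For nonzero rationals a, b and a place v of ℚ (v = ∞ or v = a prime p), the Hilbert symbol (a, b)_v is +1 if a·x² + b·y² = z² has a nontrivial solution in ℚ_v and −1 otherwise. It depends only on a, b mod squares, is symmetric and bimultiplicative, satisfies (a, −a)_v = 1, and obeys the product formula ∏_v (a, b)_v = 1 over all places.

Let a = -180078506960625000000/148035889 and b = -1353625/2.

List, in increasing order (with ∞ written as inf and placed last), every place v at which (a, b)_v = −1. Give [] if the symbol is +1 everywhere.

(a, b) ≡ (-273, -2210) mod (ℚ^×)²; places V = {2, 3, 5, 7, 13, 17, 23, ∞}.
(a,b)_3: α=3, u≡2; β=0, v≡1 (mod 3); (2|3)=-1, (1|3)=+1; sign (−1)^0·-1^0·+1^3 = +1.
(a,b)_7: α=5, u≡3; β=2, v≡2 (mod 7); (3|7)=-1, (2|7)=+1; sign (−1)^0·-1^2·+1^5 = +1.
(a,b)_23: α=-6, u≡18; β=0, v≡20 (mod 23); (18|23)=+1, (20|23)=-1; sign (−1)^0·+1^0·-1^-6 = +1.
(a,b)_17: α=2, u≡8; β=1, v≡10 (mod 17); (8|17)=+1, (10|17)=-1; sign (−1)^0·+1^1·-1^2 = +1.
(a,b)_13: α=3, u≡6; β=1, v≡9 (mod 13); (6|13)=-1, (9|13)=+1; sign (−1)^0·-1^1·+1^3 = -1.
(a,b)_2: α=6, β=-1; u≡7, v≡7 (mod 8); ε(u)ε(v)=1·1, αω(v)=6·0, βω(u)=-1·0; sum ≡ 1  ⇒  -1.
(a,b)_5: α=10, u≡3; β=3, v≡3 (mod 5); (3|5)=-1, (3|5)=-1; sign (−1)^0·-1^3·-1^10 = -1.
(a,b)_∞: sgn(-273)=−, sgn(-2210)=−, so -1.
(-273, -2210 / ℚ) ramifies at {2, 5, 13, ∞}: a division algebra.

[2, 5, 13, inf]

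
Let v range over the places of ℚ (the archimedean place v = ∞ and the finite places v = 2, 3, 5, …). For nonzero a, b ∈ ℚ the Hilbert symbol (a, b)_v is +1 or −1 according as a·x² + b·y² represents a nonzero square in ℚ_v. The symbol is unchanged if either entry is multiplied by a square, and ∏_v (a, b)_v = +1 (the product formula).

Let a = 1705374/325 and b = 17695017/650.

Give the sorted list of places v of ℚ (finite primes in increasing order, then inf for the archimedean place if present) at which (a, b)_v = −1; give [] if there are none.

[3, 13, 29, 31]

Mod squares: a ≡ 2262, b ≡ 70122. Check v ∈ {∞, 2, 3, 5, 11, 13, 29, 31}.
v=3: a=3^5·(≡1), b=3^9·(≡1) mod 3; (1|3)=+1, (1|3)=+1; (−1)^{5·9·1}·(+1)^9·(+1)^5 = -1.
v=29: a=29^1·(≡28), b=29^1·(≡18) mod 29; (28|29)=+1, (18|29)=-1; (−1)^{1·1·14}·(+1)^1·(-1)^1 = -1.
v=∞: 2262 > 0 and 70122 > 0  ⇒  (a,b)_∞ = +1.
v=11: a=11^2·(≡6), b=11^0·(≡10) mod 11; (6|11)=-1, (10|11)=-1; (−1)^{2·0·5}·(-1)^0·(-1)^2 = +1.
v=13: a=13^-1·(≡5), b=13^-1·(≡12) mod 13; (5|13)=-1, (12|13)=+1; (−1)^{-1·-1·6}·(-1)^-1·(+1)^-1 = -1.
v=2: v_2(a)=1, v_2(b)=-1; units ≡ 3, 5 (mod 8); ε·ε+αω+βω = 1·0+1·1+-1·1 ≡ 0  ⇒  (a,b)_2 = +1.
v=5: a=5^-2·(≡3), b=5^-2·(≡2) mod 5; (3|5)=-1, (2|5)=-1; (−1)^{-2·-2·2}·(-1)^-2·(-1)^-2 = +1.
v=31: a=31^0·(≡27), b=31^1·(≡27) mod 31; (27|31)=-1, (27|31)=-1; (−1)^{0·1·15}·(-1)^1·(-1)^0 = -1.
(2262, 70122 / ℚ) ramifies at {3, 13, 29, 31}: a division algebra.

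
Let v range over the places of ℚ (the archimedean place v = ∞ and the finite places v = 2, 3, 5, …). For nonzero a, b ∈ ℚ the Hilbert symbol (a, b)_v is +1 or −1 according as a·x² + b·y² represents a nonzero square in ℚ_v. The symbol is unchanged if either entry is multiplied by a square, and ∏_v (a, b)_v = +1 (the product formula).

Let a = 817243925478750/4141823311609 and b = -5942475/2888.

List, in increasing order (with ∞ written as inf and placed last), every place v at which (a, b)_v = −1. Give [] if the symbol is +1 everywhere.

[2, 7]

Mod squares: a ≡ 14, b ≡ -22. Check v ∈ {∞, 2, 3, 5, 7, 11, 19, 43, 47, 53}.
v=5: a=5^4·(≡4), b=5^2·(≡2) mod 5; (4|5)=+1, (2|5)=-1; (−1)^{4·2·2}·(+1)^2·(-1)^4 = +1.
v=7: a=7^7·(≡4), b=7^4·(≡6) mod 7; (4|7)=+1, (6|7)=-1; (−1)^{7·4·3}·(+1)^4·(-1)^7 = -1.
v=43: a=43^-2·(≡40), b=43^0·(≡24) mod 43; (40|43)=+1, (24|43)=+1; (−1)^{-2·0·21}·(+1)^0·(+1)^-2 = +1.
v=∞: 14 > 0 and -22 < 0  ⇒  (a,b)_∞ = +1.
v=19: a=19^-2·(≡8), b=19^-2·(≡17) mod 19; (8|19)=-1, (17|19)=+1; (−1)^{-2·-2·9}·(-1)^-2·(+1)^-2 = +1.
v=2: v_2(a)=1, v_2(b)=-3; units ≡ 7, 5 (mod 8); ε·ε+αω+βω = 1·0+1·1+-3·0 ≡ 1  ⇒  (a,b)_2 = -1.
v=47: a=47^-2·(≡32), b=47^0·(≡12) mod 47; (32|47)=+1, (12|47)=+1; (−1)^{-2·0·23}·(+1)^0·(+1)^-2 = +1.
v=3: a=3^8·(≡2), b=3^2·(≡2) mod 3; (2|3)=-1, (2|3)=-1; (−1)^{8·2·1}·(-1)^2·(-1)^8 = +1.
v=53: a=53^-2·(≡48), b=53^0·(≡18) mod 53; (48|53)=-1, (18|53)=-1; (−1)^{-2·0·26}·(-1)^0·(-1)^-2 = +1.
v=11: a=11^2·(≡9), b=11^1·(≡3) mod 11; (9|11)=+1, (3|11)=+1; (−1)^{2·1·5}·(+1)^1·(+1)^2 = +1.
(14, -22 / ℚ) ramifies at {2, 7}: a division algebra.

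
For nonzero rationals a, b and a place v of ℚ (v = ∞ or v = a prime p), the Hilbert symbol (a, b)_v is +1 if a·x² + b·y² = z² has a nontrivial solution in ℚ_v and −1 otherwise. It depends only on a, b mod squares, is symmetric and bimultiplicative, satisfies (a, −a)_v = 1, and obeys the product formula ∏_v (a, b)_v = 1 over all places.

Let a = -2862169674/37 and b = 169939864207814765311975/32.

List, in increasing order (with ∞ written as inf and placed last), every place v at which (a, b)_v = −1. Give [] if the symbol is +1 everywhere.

[2, 3, 13, 37]

Mod squares: a ≡ -44106738, b ≡ 397358. Check v ∈ {∞, 2, 3, 5, 7, 13, 17, 19, 29, 31, 37}.
v=29: a=29^1·(≡17), b=29^3·(≡2) mod 29; (17|29)=-1, (2|29)=-1; (−1)^{1·3·14}·(-1)^3·(-1)^1 = +1.
v=7: a=7^4·(≡6), b=7^4·(≡3) mod 7; (6|7)=-1, (3|7)=-1; (−1)^{4·4·3}·(-1)^4·(-1)^4 = +1.
v=∞: -44106738 < 0 and 397358 > 0  ⇒  (a,b)_∞ = +1.
v=5: a=5^0·(≡3), b=5^2·(≡2) mod 5; (3|5)=-1, (2|5)=-1; (−1)^{0·2·2}·(-1)^2·(-1)^0 = +1.
v=3: a=3^1·(≡1), b=3^0·(≡2) mod 3; (1|3)=+1, (2|3)=-1; (−1)^{1·0·1}·(+1)^0·(-1)^1 = -1.
v=19: a=19^0·(≡3), b=19^2·(≡11) mod 19; (3|19)=-1, (11|19)=+1; (−1)^{0·2·9}·(-1)^2·(+1)^0 = +1.
v=17: a=17^1·(≡4), b=17^3·(≡8) mod 17; (4|17)=+1, (8|17)=+1; (−1)^{1·3·8}·(+1)^3·(+1)^1 = +1.
v=37: a=37^-1·(≡32), b=37^0·(≡5) mod 37; (32|37)=-1, (5|37)=-1; (−1)^{-1·0·18}·(-1)^0·(-1)^-1 = -1.
v=13: a=13^1·(≡8), b=13^3·(≡3) mod 13; (8|13)=-1, (3|13)=+1; (−1)^{1·3·6}·(-1)^3·(+1)^1 = -1.
v=2: v_2(a)=1, v_2(b)=-5; units ≡ 7, 7 (mod 8); ε·ε+αω+βω = 1·1+1·0+-5·0 ≡ 1  ⇒  (a,b)_2 = -1.
v=31: a=31^1·(≡19), b=31^3·(≡3) mod 31; (19|31)=+1, (3|31)=-1; (−1)^{1·3·15}·(+1)^3·(-1)^1 = +1.
|Ram(-44106738, 397358)| = 4, even; anisotropic at {2, 3, 13, 37}.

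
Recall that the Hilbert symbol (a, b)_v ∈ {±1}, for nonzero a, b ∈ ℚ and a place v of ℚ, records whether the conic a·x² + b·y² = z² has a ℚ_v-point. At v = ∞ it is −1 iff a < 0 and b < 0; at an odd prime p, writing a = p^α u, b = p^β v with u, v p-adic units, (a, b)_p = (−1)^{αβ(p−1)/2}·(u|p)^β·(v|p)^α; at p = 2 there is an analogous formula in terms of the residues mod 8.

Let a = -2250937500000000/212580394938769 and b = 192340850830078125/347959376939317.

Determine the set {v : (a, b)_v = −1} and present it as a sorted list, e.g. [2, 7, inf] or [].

Mod squares: a ≡ -15, b ≡ 273. Check v ∈ {∞, 2, 3, 5, 7, 11, 13, 23, 31}.
v=23: a=23^-2·(≡8), b=23^-2·(≡20) mod 23; (8|23)=+1, (20|23)=-1; (−1)^{-2·-2·11}·(+1)^-2·(-1)^-2 = +1.
v=3: a=3^1·(≡1), b=3^1·(≡1) mod 3; (1|3)=+1, (1|3)=+1; (−1)^{1·1·1}·(+1)^1·(+1)^1 = -1.
v=7: a=7^4·(≡6), b=7^5·(≡1) mod 7; (6|7)=-1, (1|7)=+1; (−1)^{4·5·3}·(-1)^5·(+1)^4 = -1.
v=2: v_2(a)=8, v_2(b)=0; units ≡ 1, 1 (mod 8); ε·ε+αω+βω = 0·0+8·0+0·0 ≡ 0  ⇒  (a,b)_2 = +1.
v=11: a=11^-4·(≡10), b=11^-6·(≡1) mod 11; (10|11)=-1, (1|11)=+1; (−1)^{-4·-6·5}·(-1)^-6·(+1)^-4 = +1.
v=31: a=31^-2·(≡1), b=31^0·(≡10) mod 31; (1|31)=+1, (10|31)=+1; (−1)^{-2·0·15}·(+1)^0·(+1)^-2 = +1.
v=∞: -15 < 0 and 273 > 0  ⇒  (a,b)_∞ = +1.
v=13: a=13^-4·(≡6), b=13^-5·(≡8) mod 13; (6|13)=-1, (8|13)=-1; (−1)^{-4·-5·6}·(-1)^-5·(-1)^-4 = -1.
v=5: a=5^13·(≡3), b=5^18·(≡3) mod 5; (3|5)=-1, (3|5)=-1; (−1)^{13·18·2}·(-1)^18·(-1)^13 = -1.
(-15, 273 / ℚ) ramifies at {3, 5, 7, 13}: a division algebra.

[3, 5, 7, 13]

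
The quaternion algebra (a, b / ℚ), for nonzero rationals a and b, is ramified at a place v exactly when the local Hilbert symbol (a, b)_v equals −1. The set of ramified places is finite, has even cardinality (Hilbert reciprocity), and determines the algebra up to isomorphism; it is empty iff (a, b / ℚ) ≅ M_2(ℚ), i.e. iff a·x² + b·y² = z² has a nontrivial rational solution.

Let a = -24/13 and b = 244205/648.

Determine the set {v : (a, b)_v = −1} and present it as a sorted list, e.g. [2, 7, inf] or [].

Mod squares: a ≡ -78, b ≡ 10. Check v ∈ {∞, 2, 3, 5, 13, 17}.
v=3: a=3^1·(≡1), b=3^-4·(≡1) mod 3; (1|3)=+1, (1|3)=+1; (−1)^{1·-4·1}·(+1)^-4·(+1)^1 = +1.
v=5: a=5^0·(≡2), b=5^1·(≡2) mod 5; (2|5)=-1, (2|5)=-1; (−1)^{0·1·2}·(-1)^1·(-1)^0 = -1.
v=17: a=17^0·(≡6), b=17^2·(≡6) mod 17; (6|17)=-1, (6|17)=-1; (−1)^{0·2·8}·(-1)^2·(-1)^0 = +1.
v=∞: -78 < 0 and 10 > 0  ⇒  (a,b)_∞ = +1.
v=2: v_2(a)=3, v_2(b)=-3; units ≡ 1, 5 (mod 8); ε·ε+αω+βω = 0·0+3·1+-3·0 ≡ 1  ⇒  (a,b)_2 = -1.
v=13: a=13^-1·(≡2), b=13^2·(≡12) mod 13; (2|13)=-1, (12|13)=+1; (−1)^{-1·2·6}·(-1)^2·(+1)^-1 = +1.
|Ram(-78, 10)| = 2, even; anisotropic at {2, 5}.

[2, 5]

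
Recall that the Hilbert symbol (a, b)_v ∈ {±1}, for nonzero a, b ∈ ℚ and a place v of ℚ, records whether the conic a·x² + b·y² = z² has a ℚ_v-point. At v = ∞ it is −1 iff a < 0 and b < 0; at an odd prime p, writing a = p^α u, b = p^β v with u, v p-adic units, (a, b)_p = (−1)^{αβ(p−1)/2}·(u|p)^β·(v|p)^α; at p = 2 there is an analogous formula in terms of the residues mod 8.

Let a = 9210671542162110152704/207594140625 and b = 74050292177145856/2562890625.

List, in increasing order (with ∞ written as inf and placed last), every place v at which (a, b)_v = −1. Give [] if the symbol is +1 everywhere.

Mod squares: a ≡ 454894, b ≡ 9889. Check v ∈ {∞, 2, 3, 5, 11, 13, 23, 29, 31}.
v=∞: 454894 > 0 and 9889 > 0  ⇒  (a,b)_∞ = +1.
v=13: a=13^6·(≡5), b=13^4·(≡10) mod 13; (5|13)=-1, (10|13)=+1; (−1)^{6·4·6}·(-1)^4·(+1)^6 = +1.
v=11: a=11^3·(≡3), b=11^3·(≡8) mod 11; (3|11)=+1, (8|11)=-1; (−1)^{3·3·5}·(+1)^3·(-1)^3 = +1.
v=3: a=3^-12·(≡1), b=3^-8·(≡1) mod 3; (1|3)=+1, (1|3)=+1; (−1)^{-12·-8·1}·(+1)^-8·(+1)^-12 = +1.
v=29: a=29^1·(≡11), b=29^1·(≡7) mod 29; (11|29)=-1, (7|29)=+1; (−1)^{1·1·14}·(-1)^1·(+1)^1 = -1.
v=2: v_2(a)=17, v_2(b)=12; units ≡ 7, 1 (mod 8); ε·ε+αω+βω = 1·0+17·0+12·0 ≡ 0  ⇒  (a,b)_2 = +1.
v=23: a=23^3·(≡21), b=23^2·(≡15) mod 23; (21|23)=-1, (15|23)=-1; (−1)^{3·2·11}·(-1)^2·(-1)^3 = -1.
v=31: a=31^1·(≡13), b=31^1·(≡18) mod 31; (13|31)=-1, (18|31)=+1; (−1)^{1·1·15}·(-1)^1·(+1)^1 = +1.
v=5: a=5^-8·(≡4), b=5^-8·(≡1) mod 5; (4|5)=+1, (1|5)=+1; (−1)^{-8·-8·2}·(+1)^-8·(+1)^-8 = +1.
(454894, 9889 / ℚ) ramifies at {23, 29}: a division algebra.

[23, 29]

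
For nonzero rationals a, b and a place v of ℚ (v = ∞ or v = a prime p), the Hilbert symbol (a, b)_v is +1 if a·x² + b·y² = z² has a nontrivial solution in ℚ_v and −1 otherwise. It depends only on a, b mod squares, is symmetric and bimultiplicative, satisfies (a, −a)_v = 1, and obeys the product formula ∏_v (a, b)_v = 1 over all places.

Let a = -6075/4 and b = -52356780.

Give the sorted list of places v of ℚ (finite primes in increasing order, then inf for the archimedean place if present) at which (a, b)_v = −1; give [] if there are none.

[5, inf]

(a, b) ≡ (-3, -1995) mod (ℚ^×)²; places V = {2, 3, 5, 7, 19, ∞}.
(a,b)_∞: sgn(-3)=−, sgn(-1995)=−, so -1.
(a,b)_7: α=0, u≡2; β=1, v≡2 (mod 7); (2|7)=+1, (2|7)=+1; sign (−1)^0·+1^1·+1^0 = +1.
(a,b)_2: α=-2, β=2; u≡5, v≡5 (mod 8); ε(u)ε(v)=0·0, αω(v)=-2·1, βω(u)=2·1; sum ≡ 0  ⇒  +1.
(a,b)_19: α=0, u≡6; β=1, v≡7 (mod 19); (6|19)=+1, (7|19)=+1; sign (−1)^0·+1^1·+1^0 = +1.
(a,b)_5: α=2, u≡3; β=1, v≡4 (mod 5); (3|5)=-1, (4|5)=+1; sign (−1)^0·-1^1·+1^2 = -1.
(a,b)_3: α=5, u≡2; β=9, v≡1 (mod 3); (2|3)=-1, (1|3)=+1; sign (−1)^1·-1^9·+1^5 = +1.
|Ram(-3, -1995)| = 2, even; anisotropic at {5, ∞}.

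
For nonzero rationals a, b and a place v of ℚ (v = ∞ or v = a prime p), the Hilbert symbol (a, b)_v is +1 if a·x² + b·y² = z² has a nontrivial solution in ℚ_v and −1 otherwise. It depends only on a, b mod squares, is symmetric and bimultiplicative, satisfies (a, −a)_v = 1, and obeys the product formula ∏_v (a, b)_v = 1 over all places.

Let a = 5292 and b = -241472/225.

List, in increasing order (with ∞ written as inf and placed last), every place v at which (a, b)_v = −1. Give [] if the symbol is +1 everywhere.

(a, b) ≡ (3, -77) mod (ℚ^×)²; places V = {2, 3, 5, 7, 11, ∞}.
(a,b)_∞: sgn(3)=+, sgn(-77)=−, so +1.
(a,b)_2: α=2, β=6; u≡3, v≡3 (mod 8); ε(u)ε(v)=1·1, αω(v)=2·1, βω(u)=6·1; sum ≡ 1  ⇒  -1.
(a,b)_5: α=0, u≡2; β=-2, v≡2 (mod 5); (2|5)=-1, (2|5)=-1; sign (−1)^0·-1^-2·-1^0 = +1.
(a,b)_3: α=3, u≡1; β=-2, v≡1 (mod 3); (1|3)=+1, (1|3)=+1; sign (−1)^0·+1^-2·+1^3 = +1.
(a,b)_7: α=2, u≡3; β=3, v≡3 (mod 7); (3|7)=-1, (3|7)=-1; sign (−1)^0·-1^3·-1^2 = -1.
(a,b)_11: α=0, u≡1; β=1, v≡3 (mod 11); (1|11)=+1, (3|11)=+1; sign (−1)^0·+1^1·+1^0 = +1.
Ram(3, -77) = {2, 7}; no ℚ_2-point on the conic.

[2, 7]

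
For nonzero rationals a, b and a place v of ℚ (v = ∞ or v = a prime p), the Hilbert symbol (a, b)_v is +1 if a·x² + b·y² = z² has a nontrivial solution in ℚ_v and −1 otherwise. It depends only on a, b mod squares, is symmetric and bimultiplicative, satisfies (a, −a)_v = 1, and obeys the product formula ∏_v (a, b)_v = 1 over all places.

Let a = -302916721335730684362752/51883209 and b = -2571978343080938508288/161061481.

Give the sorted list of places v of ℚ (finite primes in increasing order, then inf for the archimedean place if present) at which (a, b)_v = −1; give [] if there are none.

[2, 29, 43, inf]

Mod squares: a ≡ -31238597, b ≡ -40850473. Check v ∈ {∞, 2, 3, 7, 11, 13, 17, 29, 37, 41, 43, 47}.
v=2: v_2(a)=16, v_2(b)=12; units ≡ 3, 7 (mod 8); ε·ε+αω+βω = 1·1+16·0+12·1 ≡ 1  ⇒  (a,b)_2 = -1.
v=7: a=7^-8·(≡1), b=7^-6·(≡4) mod 7; (1|7)=+1, (4|7)=+1; (−1)^{-8·-6·3}·(+1)^-6·(+1)^-8 = +1.
v=37: a=37^0·(≡35), b=37^-2·(≡31) mod 37; (35|37)=-1, (31|37)=-1; (−1)^{0·-2·18}·(-1)^-2·(-1)^0 = +1.
v=11: a=11^6·(≡6), b=11^2·(≡7) mod 11; (6|11)=-1, (7|11)=-1; (−1)^{6·2·5}·(-1)^2·(-1)^6 = +1.
v=3: a=3^-2·(≡1), b=3^2·(≡2) mod 3; (1|3)=+1, (2|3)=-1; (−1)^{-2·2·1}·(+1)^2·(-1)^-2 = +1.
v=47: a=47^1·(≡13), b=47^1·(≡32) mod 47; (13|47)=-1, (32|47)=+1; (−1)^{1·1·23}·(-1)^1·(+1)^1 = +1.
v=43: a=43^1·(≡41), b=43^1·(≡31) mod 43; (41|43)=+1, (31|43)=+1; (−1)^{1·1·21}·(+1)^1·(+1)^1 = -1.
v=17: a=17^4·(≡8), b=17^5·(≡9) mod 17; (8|17)=+1, (9|17)=+1; (−1)^{4·5·8}·(+1)^5·(+1)^4 = +1.
v=41: a=41^1·(≡22), b=41^1·(≡28) mod 41; (22|41)=-1, (28|41)=-1; (−1)^{1·1·20}·(-1)^1·(-1)^1 = +1.
v=∞: -31238597 < 0 and -40850473 < 0  ⇒  (a,b)_∞ = -1.
v=13: a=13^1·(≡10), b=13^2·(≡3) mod 13; (10|13)=+1, (3|13)=+1; (−1)^{1·2·6}·(+1)^2·(+1)^1 = +1.
v=29: a=29^1·(≡18), b=29^1·(≡7) mod 29; (18|29)=-1, (7|29)=+1; (−1)^{1·1·14}·(-1)^1·(+1)^1 = -1.
|Ram(-31238597, -40850473)| = 4, even; anisotropic at {2, 29, 43, ∞}.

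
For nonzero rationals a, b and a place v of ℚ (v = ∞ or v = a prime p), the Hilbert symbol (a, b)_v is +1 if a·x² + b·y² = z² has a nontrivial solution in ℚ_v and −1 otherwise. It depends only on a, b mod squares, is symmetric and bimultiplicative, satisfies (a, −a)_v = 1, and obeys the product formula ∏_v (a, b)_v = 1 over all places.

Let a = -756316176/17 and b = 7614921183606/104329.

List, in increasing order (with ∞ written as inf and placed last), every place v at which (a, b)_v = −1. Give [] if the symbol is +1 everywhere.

[2, 23]

Mod squares: a ≡ -16399713, b ≡ 643126. Check v ∈ {∞, 2, 3, 7, 11, 17, 19, 23, 31, 37, 41}.
v=2: v_2(a)=4, v_2(b)=1; units ≡ 7, 3 (mod 8); ε·ε+αω+βω = 1·1+4·1+1·0 ≡ 1  ⇒  (a,b)_2 = -1.
v=31: a=31^1·(≡30), b=31^3·(≡7) mod 31; (30|31)=-1, (7|31)=+1; (−1)^{1·3·15}·(-1)^3·(+1)^1 = +1.
v=7: a=7^2·(≡6), b=7^0·(≡2) mod 7; (6|7)=-1, (2|7)=+1; (−1)^{2·0·3}·(-1)^0·(+1)^2 = +1.
v=11: a=11^1·(≡2), b=11^1·(≡3) mod 11; (2|11)=-1, (3|11)=+1; (−1)^{1·1·5}·(-1)^1·(+1)^1 = +1.
v=3: a=3^1·(≡2), b=3^2·(≡1) mod 3; (2|3)=-1, (1|3)=+1; (−1)^{1·2·1}·(-1)^2·(+1)^1 = +1.
v=19: a=19^0·(≡5), b=19^-2·(≡14) mod 19; (5|19)=+1, (14|19)=-1; (−1)^{0·-2·9}·(+1)^-2·(-1)^0 = +1.
v=41: a=41^1·(≡28), b=41^1·(≡7) mod 41; (28|41)=-1, (7|41)=-1; (−1)^{1·1·20}·(-1)^1·(-1)^1 = +1.
v=∞: -16399713 < 0 and 643126 > 0  ⇒  (a,b)_∞ = +1.
v=37: a=37^0·(≡18), b=37^2·(≡17) mod 37; (18|37)=-1, (17|37)=-1; (−1)^{0·2·18}·(-1)^2·(-1)^0 = +1.
v=23: a=23^1·(≡20), b=23^1·(≡20) mod 23; (20|23)=-1, (20|23)=-1; (−1)^{1·1·11}·(-1)^1·(-1)^1 = -1.
v=17: a=17^-1·(≡3), b=17^-2·(≡9) mod 17; (3|17)=-1, (9|17)=+1; (−1)^{-1·-2·8}·(-1)^-2·(+1)^-1 = +1.
(-16399713, 643126 / ℚ) ramifies at {2, 23}: a division algebra.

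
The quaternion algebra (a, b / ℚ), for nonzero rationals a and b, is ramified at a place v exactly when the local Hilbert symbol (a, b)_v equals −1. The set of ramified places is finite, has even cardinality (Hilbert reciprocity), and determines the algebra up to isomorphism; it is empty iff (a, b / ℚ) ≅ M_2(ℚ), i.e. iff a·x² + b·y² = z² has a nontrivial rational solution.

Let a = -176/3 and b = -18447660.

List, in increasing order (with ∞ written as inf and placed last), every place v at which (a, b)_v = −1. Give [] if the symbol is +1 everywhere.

[5, inf]

(a, b) ≡ (-33, -35) mod (ℚ^×)²; places V = {2, 3, 5, 7, 11, ∞}.
(a,b)_2: α=4, β=2; u≡7, v≡5 (mod 8); ε(u)ε(v)=1·0, αω(v)=4·1, βω(u)=2·0; sum ≡ 0  ⇒  +1.
(a,b)_7: α=0, u≡2; β=1, v≡1 (mod 7); (2|7)=+1, (1|7)=+1; sign (−1)^0·+1^1·+1^0 = +1.
(a,b)_11: α=1, u≡2; β=4, v≡5 (mod 11); (2|11)=-1, (5|11)=+1; sign (−1)^0·-1^4·+1^1 = +1.
(a,b)_5: α=0, u≡3; β=1, v≡3 (mod 5); (3|5)=-1, (3|5)=-1; sign (−1)^0·-1^1·-1^0 = -1.
(a,b)_3: α=-1, u≡1; β=2, v≡1 (mod 3); (1|3)=+1, (1|3)=+1; sign (−1)^0·+1^2·+1^-1 = +1.
(a,b)_∞: sgn(-33)=−, sgn(-35)=−, so -1.
Ram(-33, -35) = {5, ∞}; no ℚ_5-point on the conic.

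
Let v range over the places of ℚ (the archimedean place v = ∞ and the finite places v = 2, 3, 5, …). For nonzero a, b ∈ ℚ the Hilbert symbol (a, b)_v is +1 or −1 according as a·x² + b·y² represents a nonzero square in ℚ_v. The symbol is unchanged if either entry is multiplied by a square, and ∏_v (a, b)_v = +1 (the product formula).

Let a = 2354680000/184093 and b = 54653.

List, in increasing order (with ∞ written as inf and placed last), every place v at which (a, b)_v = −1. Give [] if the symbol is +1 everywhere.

(a, b) ≡ (559, 54653) mod (ℚ^×)²; places V = {2, 5, 7, 13, 17, 31, 37, 41, 43, ∞}.
(a,b)_41: α=0, u≡7; β=1, v≡21 (mod 41); (7|41)=-1, (21|41)=+1; sign (−1)^0·-1^1·+1^0 = -1.
(a,b)_7: α=-2, u≡3; β=0, v≡4 (mod 7); (3|7)=-1, (4|7)=+1; sign (−1)^0·-1^0·+1^-2 = +1.
(a,b)_13: α=-1, u≡9; β=0, v≡1 (mod 13); (9|13)=+1, (1|13)=+1; sign (−1)^0·+1^0·+1^-1 = +1.
(a,b)_∞: sgn(559)=+, sgn(54653)=+, so +1.
(a,b)_43: α=1, u≡36; β=1, v≡24 (mod 43); (36|43)=+1, (24|43)=+1; sign (−1)^1·+1^1·+1^1 = -1.
(a,b)_37: α=2, u≡1; β=0, v≡4 (mod 37); (1|37)=+1, (4|37)=+1; sign (−1)^0·+1^0·+1^2 = +1.
(a,b)_2: α=6, β=0; u≡7, v≡5 (mod 8); ε(u)ε(v)=1·0, αω(v)=6·1, βω(u)=0·0; sum ≡ 0  ⇒  +1.
(a,b)_5: α=4, u≡1; β=0, v≡3 (mod 5); (1|5)=+1, (3|5)=-1; sign (−1)^0·+1^0·-1^4 = +1.
(a,b)_31: α=0, u≡9; β=1, v≡27 (mod 31); (9|31)=+1, (27|31)=-1; sign (−1)^0·+1^1·-1^0 = +1.
(a,b)_17: α=-2, u≡9; β=0, v≡15 (mod 17); (9|17)=+1, (15|17)=+1; sign (−1)^0·+1^0·+1^-2 = +1.
(559, 54653 / ℚ) ramifies at {41, 43}: a division algebra.

[41, 43]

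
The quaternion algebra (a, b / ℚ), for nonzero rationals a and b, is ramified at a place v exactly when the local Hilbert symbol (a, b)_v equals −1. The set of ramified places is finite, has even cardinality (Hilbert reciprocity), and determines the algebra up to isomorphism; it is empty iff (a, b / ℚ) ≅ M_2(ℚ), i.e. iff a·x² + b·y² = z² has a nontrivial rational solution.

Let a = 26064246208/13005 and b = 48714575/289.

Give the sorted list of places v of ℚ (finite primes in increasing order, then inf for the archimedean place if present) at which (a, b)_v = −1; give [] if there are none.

Mod squares: a ≡ 115115, b ≡ 39767. Check v ∈ {∞, 2, 3, 5, 7, 11, 13, 17, 19, 23}.
v=13: a=13^1·(≡5), b=13^1·(≡4) mod 13; (5|13)=-1, (4|13)=+1; (−1)^{1·1·6}·(-1)^1·(+1)^1 = -1.
v=17: a=17^-2·(≡13), b=17^-2·(≡4) mod 17; (13|17)=+1, (4|17)=+1; (−1)^{-2·-2·8}·(+1)^-2·(+1)^-2 = +1.
v=5: a=5^-1·(≡3), b=5^2·(≡2) mod 5; (3|5)=-1, (2|5)=-1; (−1)^{-1·2·2}·(-1)^2·(-1)^-1 = -1.
v=11: a=11^1·(≡9), b=11^0·(≡10) mod 11; (9|11)=+1, (10|11)=-1; (−1)^{1·0·5}·(+1)^0·(-1)^1 = -1.
v=3: a=3^-2·(≡2), b=3^0·(≡2) mod 3; (2|3)=-1, (2|3)=-1; (−1)^{-2·0·1}·(-1)^0·(-1)^-2 = +1.
v=7: a=7^3·(≡4), b=7^3·(≡1) mod 7; (4|7)=+1, (1|7)=+1; (−1)^{3·3·3}·(+1)^3·(+1)^3 = -1.
v=19: a=19^2·(≡10), b=19^1·(≡2) mod 19; (10|19)=-1, (2|19)=-1; (−1)^{2·1·9}·(-1)^1·(-1)^2 = -1.
v=∞: 115115 > 0 and 39767 > 0  ⇒  (a,b)_∞ = +1.
v=2: v_2(a)=6, v_2(b)=0; units ≡ 3, 7 (mod 8); ε·ε+αω+βω = 1·1+6·0+0·1 ≡ 1  ⇒  (a,b)_2 = -1.
v=23: a=23^1·(≡11), b=23^1·(≡16) mod 23; (11|23)=-1, (16|23)=+1; (−1)^{1·1·11}·(-1)^1·(+1)^1 = +1.
|Ram(115115, 39767)| = 6, even; anisotropic at {2, 5, 7, 11, 13, 19}.

[2, 5, 7, 11, 13, 19]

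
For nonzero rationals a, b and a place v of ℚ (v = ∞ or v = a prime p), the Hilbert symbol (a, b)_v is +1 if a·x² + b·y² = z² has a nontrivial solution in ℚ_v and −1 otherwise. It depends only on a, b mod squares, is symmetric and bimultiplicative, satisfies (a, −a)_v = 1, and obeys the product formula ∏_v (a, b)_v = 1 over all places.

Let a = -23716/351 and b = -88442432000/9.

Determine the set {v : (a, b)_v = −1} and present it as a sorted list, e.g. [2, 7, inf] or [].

[13, 17, 37, inf]

Mod squares: a ≡ -39, b ≡ -81770. Check v ∈ {∞, 2, 3, 5, 7, 11, 13, 17, 37}.
v=7: a=7^2·(≡6), b=7^0·(≡4) mod 7; (6|7)=-1, (4|7)=+1; (−1)^{2·0·3}·(-1)^0·(+1)^2 = +1.
v=11: a=11^2·(≡9), b=11^0·(≡5) mod 11; (9|11)=+1, (5|11)=+1; (−1)^{2·0·5}·(+1)^0·(+1)^2 = +1.
v=5: a=5^0·(≡4), b=5^3·(≡1) mod 5; (4|5)=+1, (1|5)=+1; (−1)^{0·3·2}·(+1)^3·(+1)^0 = +1.
v=2: v_2(a)=2, v_2(b)=9; units ≡ 1, 3 (mod 8); ε·ε+αω+βω = 0·1+2·1+9·0 ≡ 0  ⇒  (a,b)_2 = +1.
v=∞: -39 < 0 and -81770 < 0  ⇒  (a,b)_∞ = -1.
v=17: a=17^0·(≡3), b=17^1·(≡1) mod 17; (3|17)=-1, (1|17)=+1; (−1)^{0·1·8}·(-1)^1·(+1)^0 = -1.
v=37: a=37^0·(≡35), b=37^1·(≡26) mod 37; (35|37)=-1, (26|37)=+1; (−1)^{0·1·18}·(-1)^1·(+1)^0 = -1.
v=3: a=3^-3·(≡2), b=3^-2·(≡1) mod 3; (2|3)=-1, (1|3)=+1; (−1)^{-3·-2·1}·(-1)^-2·(+1)^-3 = +1.
v=13: a=13^-1·(≡9), b=13^3·(≡11) mod 13; (9|13)=+1, (11|13)=-1; (−1)^{-1·3·6}·(+1)^3·(-1)^-1 = -1.
|Ram(-39, -81770)| = 4, even; anisotropic at {13, 17, 37, ∞}.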